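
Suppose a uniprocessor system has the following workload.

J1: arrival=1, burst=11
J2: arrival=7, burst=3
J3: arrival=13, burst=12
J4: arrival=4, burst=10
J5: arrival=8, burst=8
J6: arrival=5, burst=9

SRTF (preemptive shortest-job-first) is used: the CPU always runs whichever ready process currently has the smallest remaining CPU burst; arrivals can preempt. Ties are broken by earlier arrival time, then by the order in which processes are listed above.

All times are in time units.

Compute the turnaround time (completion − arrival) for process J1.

Gantt: | idle 0-1 | J1 1-7 | J2 7-10 | J1 10-15 | J5 15-23 | J6 23-32 | J4 32-42 | J3 42-54 |
Completion: J1=15  J2=10  J3=54  J4=42  J5=23  J6=32
Turnaround(J1) = completion − arrival = 15 − 1 = 14

14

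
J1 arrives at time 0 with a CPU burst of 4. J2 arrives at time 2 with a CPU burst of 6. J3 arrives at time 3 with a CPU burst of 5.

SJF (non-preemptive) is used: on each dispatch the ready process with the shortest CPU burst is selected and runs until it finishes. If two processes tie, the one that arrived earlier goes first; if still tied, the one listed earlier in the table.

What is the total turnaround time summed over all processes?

23

Timeline: | J1 0-4 | J3 4-9 | J2 9-15 |
Completion: J1=4  J2=15  J3=9
Turnaround = completion − arrival: J1=4, J2=13, J3=6
Total turnaround = 4 + 13 + 6 = 23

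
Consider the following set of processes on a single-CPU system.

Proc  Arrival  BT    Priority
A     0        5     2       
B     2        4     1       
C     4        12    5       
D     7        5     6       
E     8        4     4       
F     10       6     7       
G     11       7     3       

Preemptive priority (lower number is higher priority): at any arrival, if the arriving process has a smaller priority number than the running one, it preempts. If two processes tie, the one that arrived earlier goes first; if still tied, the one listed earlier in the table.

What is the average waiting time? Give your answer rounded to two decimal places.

Schedule: | A 0-2 | B 2-6 | A 6-9 | E 9-11 | G 11-18 | E 18-20 | C 20-32 | D 32-37 | F 37-43 |
Completion: A=9  B=6  C=32  D=37  E=20  F=43  G=18
Turnaround (C−A): A=9  B=4  C=28  D=30  E=12  F=33  G=7
Waiting times: A=4, B=0, C=16, D=25, E=8, F=27, G=0
Average waiting = (4+0+16+25+8+27+0) / 7 = 80/7 = 11.43

11.43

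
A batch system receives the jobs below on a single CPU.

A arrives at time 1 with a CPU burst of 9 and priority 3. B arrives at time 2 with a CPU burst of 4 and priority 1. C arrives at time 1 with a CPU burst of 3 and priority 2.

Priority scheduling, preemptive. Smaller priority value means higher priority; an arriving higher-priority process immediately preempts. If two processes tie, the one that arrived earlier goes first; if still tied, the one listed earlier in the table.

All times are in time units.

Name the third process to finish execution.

A

Gantt: | idle 0-1 | C 1-2 | B 2-6 | C 6-8 | A 8-17 |
Completion: A=17  B=6  C=8
Turnaround (C−A): A=16  B=4  C=7
Finish order: B → C → A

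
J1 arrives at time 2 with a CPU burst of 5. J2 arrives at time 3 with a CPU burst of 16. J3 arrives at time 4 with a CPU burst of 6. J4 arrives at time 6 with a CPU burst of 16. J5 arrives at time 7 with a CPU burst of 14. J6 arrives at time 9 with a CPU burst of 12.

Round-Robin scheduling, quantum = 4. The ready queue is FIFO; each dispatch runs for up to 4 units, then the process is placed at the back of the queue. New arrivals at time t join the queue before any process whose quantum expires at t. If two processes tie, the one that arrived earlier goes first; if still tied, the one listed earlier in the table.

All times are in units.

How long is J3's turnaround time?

29

Gantt: | idle 0-2 | J1 2-6 | J2 6-10 | J3 10-14 | J4 14-18 | J1 18-19 | J5 19-23 | J6 23-27 | J2 27-31 | J3 31-33 | J4 33-37 | J5 37-41 | J6 41-45 | J2 45-49 | J4 49-53 | J5 53-57 | J6 57-61 | J2 61-65 | J4 65-69 | J5 69-71 |
Completion: J1=19  J2=65  J3=33  J4=69  J5=71  J6=61
Turnaround (C−A): J1=17  J2=62  J3=29  J4=63  J5=64  J6=52
Turnaround(J3) = completion − arrival = 33 − 4 = 29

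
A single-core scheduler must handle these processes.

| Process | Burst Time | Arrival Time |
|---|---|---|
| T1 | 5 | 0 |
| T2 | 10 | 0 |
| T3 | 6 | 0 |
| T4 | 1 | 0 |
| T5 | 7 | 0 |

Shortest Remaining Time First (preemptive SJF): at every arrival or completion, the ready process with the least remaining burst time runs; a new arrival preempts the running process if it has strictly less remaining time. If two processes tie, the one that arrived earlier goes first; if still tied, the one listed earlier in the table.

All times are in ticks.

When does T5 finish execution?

Timeline: | T4 0-1 | T1 1-6 | T3 6-12 | T5 12-19 | T2 19-29 |
Completion: T1=6  T2=29  T3=12  T4=1  T5=19

19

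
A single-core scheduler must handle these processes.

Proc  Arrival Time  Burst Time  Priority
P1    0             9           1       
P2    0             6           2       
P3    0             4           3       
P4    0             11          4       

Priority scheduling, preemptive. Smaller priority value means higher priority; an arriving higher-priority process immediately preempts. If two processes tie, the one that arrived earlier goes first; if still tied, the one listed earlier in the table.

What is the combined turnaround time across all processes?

Gantt: | P1 0-9 | P2 9-15 | P3 15-19 | P4 19-30 |
Completion: P1=9  P2=15  P3=19  P4=30
Turnaround (C−A): P1=9  P2=15  P3=19  P4=30
Turnaround = completion − arrival: P1=9, P2=15, P3=19, P4=30
Total turnaround = 9 + 15 + 19 + 30 = 73

73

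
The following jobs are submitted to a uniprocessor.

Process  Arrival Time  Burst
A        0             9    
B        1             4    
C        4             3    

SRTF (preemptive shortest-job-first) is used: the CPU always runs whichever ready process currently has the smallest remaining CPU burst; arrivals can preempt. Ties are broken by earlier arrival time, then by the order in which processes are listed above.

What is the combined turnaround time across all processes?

Schedule: | A 0-1 | B 1-5 | C 5-8 | A 8-16 |
Completion: A=16  B=5  C=8
Turnaround = completion − arrival: A=16, B=4, C=4
Total turnaround = 16 + 4 + 4 = 24

24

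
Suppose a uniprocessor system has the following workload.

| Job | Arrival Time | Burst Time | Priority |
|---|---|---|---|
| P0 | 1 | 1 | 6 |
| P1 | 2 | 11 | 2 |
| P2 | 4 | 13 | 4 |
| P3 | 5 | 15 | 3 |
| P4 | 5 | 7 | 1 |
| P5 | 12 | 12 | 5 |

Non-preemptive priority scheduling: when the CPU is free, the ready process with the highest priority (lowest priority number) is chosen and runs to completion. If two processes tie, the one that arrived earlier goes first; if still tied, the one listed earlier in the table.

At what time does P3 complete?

35

Timeline: | idle 0-1 | P0 1-2 | P1 2-13 | P4 13-20 | P3 20-35 | P2 35-48 | P5 48-60 |
Completion: P0=2  P1=13  P2=48  P3=35  P4=20  P5=60
Turnaround (C−A): P0=1  P1=11  P2=44  P3=30  P4=15  P5=48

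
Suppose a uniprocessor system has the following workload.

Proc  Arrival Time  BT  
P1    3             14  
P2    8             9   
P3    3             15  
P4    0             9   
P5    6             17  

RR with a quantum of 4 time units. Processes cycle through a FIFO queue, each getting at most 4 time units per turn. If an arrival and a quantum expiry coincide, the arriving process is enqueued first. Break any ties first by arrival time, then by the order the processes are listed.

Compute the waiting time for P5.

41

Schedule: | P4 0-4 | P1 4-8 | P3 8-12 | P4 12-16 | P5 16-20 | P2 20-24 | P1 24-28 | P3 28-32 | P4 32-33 | P5 33-37 | P2 37-41 | P1 41-45 | P3 45-49 | P5 49-53 | P2 53-54 | P1 54-56 | P3 56-59 | P5 59-64 |
Completion: P1=56  P2=54  P3=59  P4=33  P5=64
Turnaround (C−A): P1=53  P2=46  P3=56  P4=33  P5=58
Waiting(P5) = turnaround − burst = 58 − 17 = 41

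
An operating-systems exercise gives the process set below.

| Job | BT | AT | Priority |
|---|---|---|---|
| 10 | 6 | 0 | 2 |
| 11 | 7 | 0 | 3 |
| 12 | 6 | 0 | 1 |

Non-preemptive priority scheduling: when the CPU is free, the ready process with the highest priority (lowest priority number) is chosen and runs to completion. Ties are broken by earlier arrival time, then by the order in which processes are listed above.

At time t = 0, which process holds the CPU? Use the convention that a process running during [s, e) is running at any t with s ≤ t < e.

Schedule: | 12 0-6 | 10 6-12 | 11 12-19 |
Completion: 10=12  11=19  12=6

12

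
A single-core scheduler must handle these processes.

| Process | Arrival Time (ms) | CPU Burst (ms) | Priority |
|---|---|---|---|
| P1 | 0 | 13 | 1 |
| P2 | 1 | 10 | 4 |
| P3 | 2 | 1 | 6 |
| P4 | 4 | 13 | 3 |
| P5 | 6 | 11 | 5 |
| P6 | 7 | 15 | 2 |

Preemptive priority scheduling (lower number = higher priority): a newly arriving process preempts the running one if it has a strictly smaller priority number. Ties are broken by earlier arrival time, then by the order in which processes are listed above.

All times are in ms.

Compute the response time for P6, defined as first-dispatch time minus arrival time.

Schedule: | P1 0-13 | P6 13-28 | P4 28-41 | P2 41-51 | P5 51-62 | P3 62-63 |
Completion: P1=13  P2=51  P3=63  P4=41  P5=62  P6=28
Turnaround (C−A): P1=13  P2=50  P3=61  P4=37  P5=56  P6=21
Response(P6) = first start − arrival = 13 − 7 = 6

6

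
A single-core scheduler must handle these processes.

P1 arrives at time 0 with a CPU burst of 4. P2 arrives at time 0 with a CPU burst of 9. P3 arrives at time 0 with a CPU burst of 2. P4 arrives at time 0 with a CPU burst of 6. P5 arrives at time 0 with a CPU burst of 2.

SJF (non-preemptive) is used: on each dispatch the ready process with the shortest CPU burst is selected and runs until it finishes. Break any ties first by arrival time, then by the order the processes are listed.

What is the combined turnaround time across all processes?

Timeline: | P3 0-2 | P5 2-4 | P1 4-8 | P4 8-14 | P2 14-23 |
Completion: P1=8  P2=23  P3=2  P4=14  P5=4
Turnaround = completion − arrival: P1=8, P2=23, P3=2, P4=14, P5=4
Total turnaround = 8 + 23 + 2 + 14 + 4 = 51

51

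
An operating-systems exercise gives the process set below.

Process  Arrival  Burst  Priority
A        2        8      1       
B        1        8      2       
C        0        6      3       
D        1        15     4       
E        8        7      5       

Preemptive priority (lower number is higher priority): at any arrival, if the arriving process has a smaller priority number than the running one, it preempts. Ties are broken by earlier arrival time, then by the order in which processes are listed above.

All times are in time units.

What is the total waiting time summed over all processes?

74

Timeline: | C 0-1 | B 1-2 | A 2-10 | B 10-17 | C 17-22 | D 22-37 | E 37-44 |
Completion: A=10  B=17  C=22  D=37  E=44
Turnaround (C−A): A=8  B=16  C=22  D=36  E=36
Waiting = turnaround − burst: A=0, B=8, C=16, D=21, E=29
Total waiting = 0 + 8 + 16 + 21 + 29 = 74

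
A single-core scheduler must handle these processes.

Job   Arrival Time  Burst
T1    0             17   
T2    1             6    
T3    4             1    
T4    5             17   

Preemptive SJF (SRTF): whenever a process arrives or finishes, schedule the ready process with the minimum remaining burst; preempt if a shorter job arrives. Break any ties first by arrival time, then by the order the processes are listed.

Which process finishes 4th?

Gantt: | T1 0-1 | T2 1-4 | T3 4-5 | T2 5-8 | T1 8-24 | T4 24-41 |
Completion: T1=24  T2=8  T3=5  T4=41
Turnaround (C−A): T1=24  T2=7  T3=1  T4=36
Finish order: T3 → T2 → T1 → T4

T4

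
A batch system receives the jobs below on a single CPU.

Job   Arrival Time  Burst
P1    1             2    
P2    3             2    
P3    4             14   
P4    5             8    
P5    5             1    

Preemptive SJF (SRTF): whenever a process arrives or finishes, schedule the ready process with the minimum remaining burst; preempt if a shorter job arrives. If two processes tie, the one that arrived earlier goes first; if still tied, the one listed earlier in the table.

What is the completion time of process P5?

6

Schedule: | idle 0-1 | P1 1-3 | P2 3-5 | P5 5-6 | P4 6-14 | P3 14-28 |
Completion: P1=3  P2=5  P3=28  P4=14  P5=6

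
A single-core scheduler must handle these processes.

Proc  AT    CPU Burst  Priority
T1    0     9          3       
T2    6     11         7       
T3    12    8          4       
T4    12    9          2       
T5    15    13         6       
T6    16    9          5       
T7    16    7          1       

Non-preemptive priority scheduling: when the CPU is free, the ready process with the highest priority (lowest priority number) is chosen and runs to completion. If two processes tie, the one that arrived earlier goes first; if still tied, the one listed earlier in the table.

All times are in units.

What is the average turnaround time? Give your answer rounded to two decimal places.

Schedule: | T1 0-9 | T2 9-20 | T7 20-27 | T4 27-36 | T3 36-44 | T6 44-53 | T5 53-66 |
Completion: T1=9  T2=20  T3=44  T4=36  T5=66  T6=53  T7=27
Turnaround times: T1=9, T2=14, T3=32, T4=24, T5=51, T6=37, T7=11
Average turnaround = (9+14+32+24+51+37+11) / 7 = 178/7 = 25.43

25.43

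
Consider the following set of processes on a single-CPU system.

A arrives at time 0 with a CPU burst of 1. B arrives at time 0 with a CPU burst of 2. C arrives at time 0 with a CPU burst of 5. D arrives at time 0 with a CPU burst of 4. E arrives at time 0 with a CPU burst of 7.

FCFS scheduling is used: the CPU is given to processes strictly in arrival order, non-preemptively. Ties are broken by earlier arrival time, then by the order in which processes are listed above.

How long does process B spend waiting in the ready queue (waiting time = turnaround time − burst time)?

1

Gantt: | A 0-1 | B 1-3 | C 3-8 | D 8-12 | E 12-19 |
Completion: A=1  B=3  C=8  D=12  E=19
Turnaround (C−A): A=1  B=3  C=8  D=12  E=19
Waiting(B) = turnaround − burst = 3 − 2 = 1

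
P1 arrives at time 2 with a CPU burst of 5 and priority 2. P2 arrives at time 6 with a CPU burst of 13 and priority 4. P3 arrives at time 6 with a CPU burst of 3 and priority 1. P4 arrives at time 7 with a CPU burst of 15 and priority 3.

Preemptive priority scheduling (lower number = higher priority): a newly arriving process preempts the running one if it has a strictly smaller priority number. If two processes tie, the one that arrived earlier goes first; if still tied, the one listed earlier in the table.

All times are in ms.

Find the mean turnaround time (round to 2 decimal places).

15.25

Timeline: | idle 0-2 | P1 2-6 | P3 6-9 | P1 9-10 | P4 10-25 | P2 25-38 |
Completion: P1=10  P2=38  P3=9  P4=25
Turnaround (C−A): P1=8  P2=32  P3=3  P4=18
Turnaround times: P1=8, P2=32, P3=3, P4=18
Average turnaround = (8+32+3+18) / 4 = 61/4 = 15.25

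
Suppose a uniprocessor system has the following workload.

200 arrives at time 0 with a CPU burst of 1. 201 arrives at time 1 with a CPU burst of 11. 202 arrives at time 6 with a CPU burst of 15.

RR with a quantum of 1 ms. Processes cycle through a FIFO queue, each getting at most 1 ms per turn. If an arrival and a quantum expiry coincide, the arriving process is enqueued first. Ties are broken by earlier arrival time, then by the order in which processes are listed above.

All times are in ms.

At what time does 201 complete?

Timeline: | 200 0-1 | 201 1-6 | 202 6-7 | 201 7-8 | 202 8-9 | 201 9-10 | 202 10-11 | 201 11-12 | 202 12-13 | 201 13-14 | 202 14-15 | 201 15-16 | 202 16-17 | 201 17-18 | 202 18-27 |
Completion: 200=1  201=18  202=27
Turnaround (C−A): 200=1  201=17  202=21

18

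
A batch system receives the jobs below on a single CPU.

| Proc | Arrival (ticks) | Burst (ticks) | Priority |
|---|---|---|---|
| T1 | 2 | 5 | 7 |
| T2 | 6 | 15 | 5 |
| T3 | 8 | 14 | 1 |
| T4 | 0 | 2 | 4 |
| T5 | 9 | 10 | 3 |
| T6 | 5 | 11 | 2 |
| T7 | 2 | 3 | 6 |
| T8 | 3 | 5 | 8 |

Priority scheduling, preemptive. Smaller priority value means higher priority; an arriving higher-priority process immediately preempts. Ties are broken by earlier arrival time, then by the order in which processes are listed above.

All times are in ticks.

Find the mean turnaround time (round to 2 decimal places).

Timeline: | T4 0-2 | T7 2-5 | T6 5-8 | T3 8-22 | T6 22-30 | T5 30-40 | T2 40-55 | T1 55-60 | T8 60-65 |
Completion: T1=60  T2=55  T3=22  T4=2  T5=40  T6=30  T7=5  T8=65
Turnaround (C−A): T1=58  T2=49  T3=14  T4=2  T5=31  T6=25  T7=3  T8=62
Turnaround times: T1=58, T2=49, T3=14, T4=2, T5=31, T6=25, T7=3, T8=62
Average turnaround = (58+49+14+2+31+25+3+62) / 8 = 244/8 = 30.50

30.50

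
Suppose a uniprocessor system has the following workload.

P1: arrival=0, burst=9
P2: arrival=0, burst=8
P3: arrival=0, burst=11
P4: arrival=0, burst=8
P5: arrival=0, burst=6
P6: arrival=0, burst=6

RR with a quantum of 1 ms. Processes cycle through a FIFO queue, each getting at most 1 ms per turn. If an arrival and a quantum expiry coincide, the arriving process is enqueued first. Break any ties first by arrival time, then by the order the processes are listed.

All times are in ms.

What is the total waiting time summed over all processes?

202

Gantt: | P1 0-1 | P2 1-2 | P3 2-3 | P4 3-4 | P5 4-5 | P6 5-6 | P1 6-7 | P2 7-8 | P3 8-9 | P4 9-10 | P5 10-11 | P6 11-12 | P1 12-13 | P2 13-14 | P3 14-15 | P4 15-16 | P5 16-17 | P6 17-18 | P1 18-19 | P2 19-20 | P3 20-21 | P4 21-22 | P5 22-23 | P6 23-24 | P1 24-25 | P2 25-26 | P3 26-27 | P4 27-28 | P5 28-29 | P6 29-30 | P1 30-31 | P2 31-32 | P3 32-33 | P4 33-34 | P5 34-35 | P6 35-36 | P1 36-37 | P2 37-38 | P3 38-39 | P4 39-40 | P1 40-41 | P2 41-42 | P3 42-43 | P4 43-44 | P1 44-45 | P3 45-48 |
Completion: P1=45  P2=42  P3=48  P4=44  P5=35  P6=36
Turnaround (C−A): P1=45  P2=42  P3=48  P4=44  P5=35  P6=36
Waiting = turnaround − burst: P1=36, P2=34, P3=37, P4=36, P5=29, P6=30
Total waiting = 36 + 34 + 37 + 36 + 29 + 30 = 202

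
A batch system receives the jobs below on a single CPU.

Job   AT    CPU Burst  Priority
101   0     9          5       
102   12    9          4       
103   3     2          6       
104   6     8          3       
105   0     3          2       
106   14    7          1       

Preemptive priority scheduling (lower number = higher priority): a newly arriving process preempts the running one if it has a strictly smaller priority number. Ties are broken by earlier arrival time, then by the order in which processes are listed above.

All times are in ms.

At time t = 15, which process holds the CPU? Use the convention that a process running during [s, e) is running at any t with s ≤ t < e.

106

Gantt: | 105 0-3 | 101 3-6 | 104 6-14 | 106 14-21 | 102 21-30 | 101 30-36 | 103 36-38 |
Completion: 101=36  102=30  103=38  104=14  105=3  106=21
Turnaround (C−A): 101=36  102=18  103=35  104=8  105=3  106=7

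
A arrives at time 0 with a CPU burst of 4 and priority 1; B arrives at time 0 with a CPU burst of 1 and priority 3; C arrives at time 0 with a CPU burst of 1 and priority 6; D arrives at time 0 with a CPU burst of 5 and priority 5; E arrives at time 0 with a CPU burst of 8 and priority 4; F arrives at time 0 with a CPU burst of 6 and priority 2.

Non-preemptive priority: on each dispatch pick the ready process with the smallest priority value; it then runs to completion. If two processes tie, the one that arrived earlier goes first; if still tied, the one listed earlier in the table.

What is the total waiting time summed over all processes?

68

Gantt: | A 0-4 | F 4-10 | B 10-11 | E 11-19 | D 19-24 | C 24-25 |
Completion: A=4  B=11  C=25  D=24  E=19  F=10
Turnaround (C−A): A=4  B=11  C=25  D=24  E=19  F=10
Waiting = turnaround − burst: A=0, B=10, C=24, D=19, E=11, F=4
Total waiting = 0 + 10 + 24 + 19 + 11 + 4 = 68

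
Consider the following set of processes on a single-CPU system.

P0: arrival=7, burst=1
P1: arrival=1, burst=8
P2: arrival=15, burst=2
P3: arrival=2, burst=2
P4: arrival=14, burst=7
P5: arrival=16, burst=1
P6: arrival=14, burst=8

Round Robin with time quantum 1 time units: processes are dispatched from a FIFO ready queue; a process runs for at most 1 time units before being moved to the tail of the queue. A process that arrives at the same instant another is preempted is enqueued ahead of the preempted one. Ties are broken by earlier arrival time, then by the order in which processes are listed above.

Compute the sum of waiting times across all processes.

Timeline: | idle 0-1 | P1 1-2 | P3 2-3 | P1 3-4 | P3 4-5 | P1 5-7 | P0 7-8 | P1 8-12 | idle 12-14 | P4 14-15 | P6 15-16 | P2 16-17 | P4 17-18 | P5 18-19 | P6 19-20 | P2 20-21 | P4 21-22 | P6 22-23 | P4 23-24 | P6 24-25 | P4 25-26 | P6 26-27 | P4 27-28 | P6 28-29 | P4 29-30 | P6 30-32 |
Completion: P0=8  P1=12  P2=21  P3=5  P4=30  P5=19  P6=32
Turnaround (C−A): P0=1  P1=11  P2=6  P3=3  P4=16  P5=3  P6=18
Waiting = turnaround − burst: P0=0, P1=3, P2=4, P3=1, P4=9, P5=2, P6=10
Total waiting = 0 + 3 + 4 + 1 + 9 + 2 + 10 = 29

29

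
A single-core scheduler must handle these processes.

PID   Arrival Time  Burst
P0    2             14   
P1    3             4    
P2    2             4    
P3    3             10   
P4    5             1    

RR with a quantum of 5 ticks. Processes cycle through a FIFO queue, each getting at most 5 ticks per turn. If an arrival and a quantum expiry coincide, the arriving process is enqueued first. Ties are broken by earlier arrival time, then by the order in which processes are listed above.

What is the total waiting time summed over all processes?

Gantt: | idle 0-2 | P0 2-7 | P2 7-11 | P1 11-15 | P3 15-20 | P4 20-21 | P0 21-26 | P3 26-31 | P0 31-35 |
Completion: P0=35  P1=15  P2=11  P3=31  P4=21
Waiting = turnaround − burst: P0=19, P1=8, P2=5, P3=18, P4=15
Total waiting = 19 + 8 + 5 + 18 + 15 = 65

65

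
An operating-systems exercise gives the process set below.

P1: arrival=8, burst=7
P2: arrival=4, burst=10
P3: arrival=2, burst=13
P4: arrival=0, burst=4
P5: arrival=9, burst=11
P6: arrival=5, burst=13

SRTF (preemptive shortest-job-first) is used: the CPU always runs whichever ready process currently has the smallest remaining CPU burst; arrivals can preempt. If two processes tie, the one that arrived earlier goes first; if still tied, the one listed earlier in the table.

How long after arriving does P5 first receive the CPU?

12

Schedule: | P4 0-4 | P2 4-14 | P1 14-21 | P5 21-32 | P3 32-45 | P6 45-58 |
Completion: P1=21  P2=14  P3=45  P4=4  P5=32  P6=58
Turnaround (C−A): P1=13  P2=10  P3=43  P4=4  P5=23  P6=53
Response(P5) = first start − arrival = 21 − 9 = 12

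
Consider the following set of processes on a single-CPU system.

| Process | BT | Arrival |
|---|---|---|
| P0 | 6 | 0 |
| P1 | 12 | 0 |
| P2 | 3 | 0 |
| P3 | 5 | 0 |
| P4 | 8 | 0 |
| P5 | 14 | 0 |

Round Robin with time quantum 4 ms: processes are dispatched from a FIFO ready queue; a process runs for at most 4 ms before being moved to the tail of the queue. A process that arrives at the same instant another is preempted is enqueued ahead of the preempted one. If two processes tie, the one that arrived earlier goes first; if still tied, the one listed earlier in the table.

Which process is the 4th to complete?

Gantt: | P0 0-4 | P1 4-8 | P2 8-11 | P3 11-15 | P4 15-19 | P5 19-23 | P0 23-25 | P1 25-29 | P3 29-30 | P4 30-34 | P5 34-38 | P1 38-42 | P5 42-48 |
Completion: P0=25  P1=42  P2=11  P3=30  P4=34  P5=48
Finish order: P2 → P0 → P3 → P4 → P1 → P5

P4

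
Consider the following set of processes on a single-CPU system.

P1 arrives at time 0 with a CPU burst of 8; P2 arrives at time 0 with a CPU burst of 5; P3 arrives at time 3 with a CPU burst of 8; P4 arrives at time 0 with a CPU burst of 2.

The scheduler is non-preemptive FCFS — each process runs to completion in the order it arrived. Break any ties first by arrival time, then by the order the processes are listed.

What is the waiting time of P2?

8

Schedule: | P1 0-8 | P2 8-13 | P4 13-15 | P3 15-23 |
Completion: P1=8  P2=13  P3=23  P4=15
Turnaround (C−A): P1=8  P2=13  P3=20  P4=15
Waiting(P2) = turnaround − burst = 13 − 5 = 8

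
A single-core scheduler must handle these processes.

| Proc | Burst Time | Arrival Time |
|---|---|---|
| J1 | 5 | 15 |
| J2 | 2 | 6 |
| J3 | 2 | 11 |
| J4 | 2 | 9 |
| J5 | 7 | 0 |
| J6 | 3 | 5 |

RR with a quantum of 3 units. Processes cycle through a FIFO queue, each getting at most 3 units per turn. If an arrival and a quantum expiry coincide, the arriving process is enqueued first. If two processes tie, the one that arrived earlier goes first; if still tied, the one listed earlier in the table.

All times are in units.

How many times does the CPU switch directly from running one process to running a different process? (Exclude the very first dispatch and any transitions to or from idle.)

6

Schedule: | J5 0-6 | J6 6-9 | J2 9-11 | J5 11-12 | J4 12-14 | J3 14-16 | J1 16-21 |
Completion: J1=21  J2=11  J3=16  J4=14  J5=12  J6=9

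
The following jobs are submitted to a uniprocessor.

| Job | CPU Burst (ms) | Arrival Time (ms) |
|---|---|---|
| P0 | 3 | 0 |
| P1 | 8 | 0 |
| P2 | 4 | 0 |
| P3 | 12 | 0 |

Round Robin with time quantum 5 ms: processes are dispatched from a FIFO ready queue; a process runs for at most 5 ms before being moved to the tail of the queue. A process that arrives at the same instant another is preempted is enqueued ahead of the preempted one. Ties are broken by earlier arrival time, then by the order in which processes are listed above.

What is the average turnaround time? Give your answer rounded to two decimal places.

Schedule: | P0 0-3 | P1 3-8 | P2 8-12 | P3 12-17 | P1 17-20 | P3 20-27 |
Completion: P0=3  P1=20  P2=12  P3=27
Turnaround (C−A): P0=3  P1=20  P2=12  P3=27
Turnaround times: P0=3, P1=20, P2=12, P3=27
Average turnaround = (3+20+12+27) / 4 = 62/4 = 15.50

15.50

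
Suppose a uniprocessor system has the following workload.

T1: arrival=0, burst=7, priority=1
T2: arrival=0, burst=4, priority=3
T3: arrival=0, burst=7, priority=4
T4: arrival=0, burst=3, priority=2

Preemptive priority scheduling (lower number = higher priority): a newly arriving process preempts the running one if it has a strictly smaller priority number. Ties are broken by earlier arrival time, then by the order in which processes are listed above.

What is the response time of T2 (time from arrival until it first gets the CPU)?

10

Timeline: | T1 0-7 | T4 7-10 | T2 10-14 | T3 14-21 |
Completion: T1=7  T2=14  T3=21  T4=10
Response(T2) = first start − arrival = 10 − 0 = 10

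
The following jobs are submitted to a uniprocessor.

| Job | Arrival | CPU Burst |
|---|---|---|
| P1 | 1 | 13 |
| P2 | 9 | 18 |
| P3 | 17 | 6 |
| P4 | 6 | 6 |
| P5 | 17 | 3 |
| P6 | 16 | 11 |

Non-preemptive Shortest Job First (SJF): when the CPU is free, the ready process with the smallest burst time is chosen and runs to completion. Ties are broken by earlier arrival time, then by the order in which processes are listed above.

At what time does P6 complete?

Gantt: | idle 0-1 | P1 1-14 | P4 14-20 | P5 20-23 | P3 23-29 | P6 29-40 | P2 40-58 |
Completion: P1=14  P2=58  P3=29  P4=20  P5=23  P6=40

40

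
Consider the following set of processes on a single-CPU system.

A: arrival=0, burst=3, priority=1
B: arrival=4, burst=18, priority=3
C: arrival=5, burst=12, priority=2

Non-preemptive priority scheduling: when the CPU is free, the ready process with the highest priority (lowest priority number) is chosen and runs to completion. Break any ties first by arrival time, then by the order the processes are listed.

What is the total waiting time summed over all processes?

17

Schedule: | A 0-3 | idle 3-4 | B 4-22 | C 22-34 |
Completion: A=3  B=22  C=34
Waiting = turnaround − burst: A=0, B=0, C=17
Total waiting = 0 + 0 + 17 = 17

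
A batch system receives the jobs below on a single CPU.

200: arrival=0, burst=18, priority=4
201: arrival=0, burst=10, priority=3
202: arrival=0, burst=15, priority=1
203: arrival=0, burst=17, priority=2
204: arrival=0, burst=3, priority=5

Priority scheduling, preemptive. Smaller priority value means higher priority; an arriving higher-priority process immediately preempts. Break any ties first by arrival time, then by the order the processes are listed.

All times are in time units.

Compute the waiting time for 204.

60

Timeline: | 202 0-15 | 203 15-32 | 201 32-42 | 200 42-60 | 204 60-63 |
Completion: 200=60  201=42  202=15  203=32  204=63
Waiting(204) = turnaround − burst = 63 − 3 = 60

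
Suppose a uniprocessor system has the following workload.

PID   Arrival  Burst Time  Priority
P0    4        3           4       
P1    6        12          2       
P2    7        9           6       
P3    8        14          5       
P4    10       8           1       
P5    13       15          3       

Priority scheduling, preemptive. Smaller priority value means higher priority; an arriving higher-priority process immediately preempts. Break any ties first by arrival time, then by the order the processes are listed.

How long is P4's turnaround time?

8

Schedule: | idle 0-4 | P0 4-6 | P1 6-10 | P4 10-18 | P1 18-26 | P5 26-41 | P0 41-42 | P3 42-56 | P2 56-65 |
Completion: P0=42  P1=26  P2=65  P3=56  P4=18  P5=41
Turnaround (C−A): P0=38  P1=20  P2=58  P3=48  P4=8  P5=28
Turnaround(P4) = completion − arrival = 18 − 10 = 8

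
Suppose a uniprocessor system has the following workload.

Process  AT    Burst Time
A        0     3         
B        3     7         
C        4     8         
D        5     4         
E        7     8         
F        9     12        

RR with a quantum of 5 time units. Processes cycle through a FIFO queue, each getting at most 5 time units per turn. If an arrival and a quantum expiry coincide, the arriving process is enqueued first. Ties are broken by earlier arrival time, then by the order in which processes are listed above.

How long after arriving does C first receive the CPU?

Schedule: | A 0-3 | B 3-8 | C 8-13 | D 13-17 | E 17-22 | B 22-24 | F 24-29 | C 29-32 | E 32-35 | F 35-42 |
Completion: A=3  B=24  C=32  D=17  E=35  F=42
Response(C) = first start − arrival = 8 − 4 = 4

4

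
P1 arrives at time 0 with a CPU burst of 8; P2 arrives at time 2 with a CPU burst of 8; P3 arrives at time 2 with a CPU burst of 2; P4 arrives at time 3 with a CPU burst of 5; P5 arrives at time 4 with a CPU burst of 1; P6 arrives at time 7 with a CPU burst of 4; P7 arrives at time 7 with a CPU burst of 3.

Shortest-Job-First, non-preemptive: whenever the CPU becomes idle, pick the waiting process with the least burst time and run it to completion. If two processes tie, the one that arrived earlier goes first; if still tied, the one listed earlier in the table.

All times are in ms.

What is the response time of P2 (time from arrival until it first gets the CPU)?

21

Schedule: | P1 0-8 | P5 8-9 | P3 9-11 | P7 11-14 | P6 14-18 | P4 18-23 | P2 23-31 |
Completion: P1=8  P2=31  P3=11  P4=23  P5=9  P6=18  P7=14
Turnaround (C−A): P1=8  P2=29  P3=9  P4=20  P5=5  P6=11  P7=7
Response(P2) = first start − arrival = 23 − 2 = 21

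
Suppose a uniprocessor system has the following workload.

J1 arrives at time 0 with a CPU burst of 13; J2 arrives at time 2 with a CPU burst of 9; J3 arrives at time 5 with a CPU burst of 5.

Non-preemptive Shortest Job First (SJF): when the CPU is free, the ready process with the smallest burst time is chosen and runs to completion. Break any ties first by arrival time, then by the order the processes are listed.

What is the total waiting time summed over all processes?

Schedule: | J1 0-13 | J3 13-18 | J2 18-27 |
Completion: J1=13  J2=27  J3=18
Waiting = turnaround − burst: J1=0, J2=16, J3=8
Total waiting = 0 + 16 + 8 = 24

24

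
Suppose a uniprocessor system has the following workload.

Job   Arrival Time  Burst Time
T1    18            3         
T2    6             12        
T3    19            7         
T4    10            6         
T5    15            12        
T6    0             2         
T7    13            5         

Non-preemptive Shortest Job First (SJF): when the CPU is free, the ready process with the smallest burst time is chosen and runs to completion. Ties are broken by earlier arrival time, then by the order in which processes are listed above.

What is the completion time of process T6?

2

Gantt: | T6 0-2 | idle 2-6 | T2 6-18 | T1 18-21 | T7 21-26 | T4 26-32 | T3 32-39 | T5 39-51 |
Completion: T1=21  T2=18  T3=39  T4=32  T5=51  T6=2  T7=26
Turnaround (C−A): T1=3  T2=12  T3=20  T4=22  T5=36  T6=2  T7=13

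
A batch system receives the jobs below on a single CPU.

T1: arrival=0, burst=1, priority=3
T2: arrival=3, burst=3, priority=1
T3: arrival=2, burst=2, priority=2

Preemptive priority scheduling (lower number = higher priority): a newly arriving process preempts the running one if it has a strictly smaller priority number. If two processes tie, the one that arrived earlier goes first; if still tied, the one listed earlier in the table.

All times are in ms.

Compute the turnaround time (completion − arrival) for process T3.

Gantt: | T1 0-1 | idle 1-2 | T3 2-3 | T2 3-6 | T3 6-7 |
Completion: T1=1  T2=6  T3=7
Turnaround (C−A): T1=1  T2=3  T3=5
Turnaround(T3) = completion − arrival = 7 − 2 = 5

5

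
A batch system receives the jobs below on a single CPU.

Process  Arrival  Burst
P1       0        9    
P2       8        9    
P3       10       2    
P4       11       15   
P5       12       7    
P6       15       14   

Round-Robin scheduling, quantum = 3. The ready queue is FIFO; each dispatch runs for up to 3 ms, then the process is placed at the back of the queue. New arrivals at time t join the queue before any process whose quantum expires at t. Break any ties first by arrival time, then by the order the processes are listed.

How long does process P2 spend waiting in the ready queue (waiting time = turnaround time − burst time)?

18

Timeline: | P1 0-9 | P2 9-12 | P3 12-14 | P4 14-17 | P5 17-20 | P2 20-23 | P6 23-26 | P4 26-29 | P5 29-32 | P2 32-35 | P6 35-38 | P4 38-41 | P5 41-42 | P6 42-45 | P4 45-48 | P6 48-51 | P4 51-54 | P6 54-56 |
Completion: P1=9  P2=35  P3=14  P4=54  P5=42  P6=56
Waiting(P2) = turnaround − burst = 27 − 9 = 18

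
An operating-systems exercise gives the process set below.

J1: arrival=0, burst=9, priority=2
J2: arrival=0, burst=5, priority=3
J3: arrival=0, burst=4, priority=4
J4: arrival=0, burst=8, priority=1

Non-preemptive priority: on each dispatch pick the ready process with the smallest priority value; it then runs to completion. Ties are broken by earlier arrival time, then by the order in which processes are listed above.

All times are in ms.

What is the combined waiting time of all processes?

Schedule: | J4 0-8 | J1 8-17 | J2 17-22 | J3 22-26 |
Completion: J1=17  J2=22  J3=26  J4=8
Turnaround (C−A): J1=17  J2=22  J3=26  J4=8
Waiting = turnaround − burst: J1=8, J2=17, J3=22, J4=0
Total waiting = 8 + 17 + 22 + 0 = 47

47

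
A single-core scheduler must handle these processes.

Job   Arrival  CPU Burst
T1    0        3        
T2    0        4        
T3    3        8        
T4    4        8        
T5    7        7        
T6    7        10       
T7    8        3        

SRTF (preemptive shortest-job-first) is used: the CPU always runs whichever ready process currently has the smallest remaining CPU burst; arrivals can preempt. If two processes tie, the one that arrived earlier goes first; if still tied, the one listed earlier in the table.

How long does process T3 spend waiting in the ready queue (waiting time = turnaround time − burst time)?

Schedule: | T1 0-3 | T2 3-7 | T5 7-8 | T7 8-11 | T5 11-17 | T3 17-25 | T4 25-33 | T6 33-43 |
Completion: T1=3  T2=7  T3=25  T4=33  T5=17  T6=43  T7=11
Turnaround (C−A): T1=3  T2=7  T3=22  T4=29  T5=10  T6=36  T7=3
Waiting(T3) = turnaround − burst = 22 − 8 = 14

14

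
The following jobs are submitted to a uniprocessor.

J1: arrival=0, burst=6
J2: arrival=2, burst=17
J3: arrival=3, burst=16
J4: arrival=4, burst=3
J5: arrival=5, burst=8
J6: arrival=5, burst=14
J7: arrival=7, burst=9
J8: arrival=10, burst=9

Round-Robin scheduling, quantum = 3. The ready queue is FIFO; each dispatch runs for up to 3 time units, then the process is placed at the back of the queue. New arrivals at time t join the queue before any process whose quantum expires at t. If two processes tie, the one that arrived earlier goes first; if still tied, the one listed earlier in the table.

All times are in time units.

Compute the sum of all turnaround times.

416

Timeline: | J1 0-3 | J2 3-6 | J3 6-9 | J1 9-12 | J4 12-15 | J5 15-18 | J6 18-21 | J2 21-24 | J7 24-27 | J3 27-30 | J8 30-33 | J5 33-36 | J6 36-39 | J2 39-42 | J7 42-45 | J3 45-48 | J8 48-51 | J5 51-53 | J6 53-56 | J2 56-59 | J7 59-62 | J3 62-65 | J8 65-68 | J6 68-71 | J2 71-74 | J3 74-77 | J6 77-79 | J2 79-81 | J3 81-82 |
Completion: J1=12  J2=81  J3=82  J4=15  J5=53  J6=79  J7=62  J8=68
Turnaround = completion − arrival: J1=12, J2=79, J3=79, J4=11, J5=48, J6=74, J7=55, J8=58
Total turnaround = 12 + 79 + 79 + 11 + 48 + 74 + 55 + 58 = 416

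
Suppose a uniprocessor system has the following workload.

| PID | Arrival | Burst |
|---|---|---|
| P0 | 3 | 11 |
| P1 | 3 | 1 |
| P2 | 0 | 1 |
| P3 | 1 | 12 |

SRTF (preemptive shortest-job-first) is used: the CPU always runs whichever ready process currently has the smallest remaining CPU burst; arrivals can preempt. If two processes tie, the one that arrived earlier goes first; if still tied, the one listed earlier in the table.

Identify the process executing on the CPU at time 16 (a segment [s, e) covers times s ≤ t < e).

P0

Schedule: | P2 0-1 | P3 1-3 | P1 3-4 | P3 4-14 | P0 14-25 |
Completion: P0=25  P1=4  P2=1  P3=14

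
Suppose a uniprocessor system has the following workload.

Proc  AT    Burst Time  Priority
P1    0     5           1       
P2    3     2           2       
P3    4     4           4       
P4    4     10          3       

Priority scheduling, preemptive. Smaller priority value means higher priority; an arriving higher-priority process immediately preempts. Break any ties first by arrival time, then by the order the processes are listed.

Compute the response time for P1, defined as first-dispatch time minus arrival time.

Schedule: | P1 0-5 | P2 5-7 | P4 7-17 | P3 17-21 |
Completion: P1=5  P2=7  P3=21  P4=17
Turnaround (C−A): P1=5  P2=4  P3=17  P4=13
Response(P1) = first start − arrival = 0 − 0 = 0

0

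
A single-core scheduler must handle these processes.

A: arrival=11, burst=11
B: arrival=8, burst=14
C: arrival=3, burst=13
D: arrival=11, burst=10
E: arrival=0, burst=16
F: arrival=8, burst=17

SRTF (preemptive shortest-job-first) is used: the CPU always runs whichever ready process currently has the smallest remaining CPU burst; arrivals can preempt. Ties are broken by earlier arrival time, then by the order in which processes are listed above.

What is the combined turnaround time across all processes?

Schedule: | E 0-16 | D 16-26 | A 26-37 | C 37-50 | B 50-64 | F 64-81 |
Completion: A=37  B=64  C=50  D=26  E=16  F=81
Turnaround = completion − arrival: A=26, B=56, C=47, D=15, E=16, F=73
Total turnaround = 26 + 56 + 47 + 15 + 16 + 73 = 233

233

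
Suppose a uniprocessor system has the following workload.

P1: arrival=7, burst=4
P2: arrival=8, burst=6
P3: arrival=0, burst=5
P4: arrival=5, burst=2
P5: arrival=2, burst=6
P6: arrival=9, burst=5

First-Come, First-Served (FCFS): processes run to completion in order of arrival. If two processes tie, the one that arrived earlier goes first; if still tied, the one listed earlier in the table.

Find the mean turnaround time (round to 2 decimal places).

Schedule: | P3 0-5 | P5 5-11 | P4 11-13 | P1 13-17 | P2 17-23 | P6 23-28 |
Completion: P1=17  P2=23  P3=5  P4=13  P5=11  P6=28
Turnaround times: P1=10, P2=15, P3=5, P4=8, P5=9, P6=19
Average turnaround = (10+15+5+8+9+19) / 6 = 66/6 = 11.00

11.00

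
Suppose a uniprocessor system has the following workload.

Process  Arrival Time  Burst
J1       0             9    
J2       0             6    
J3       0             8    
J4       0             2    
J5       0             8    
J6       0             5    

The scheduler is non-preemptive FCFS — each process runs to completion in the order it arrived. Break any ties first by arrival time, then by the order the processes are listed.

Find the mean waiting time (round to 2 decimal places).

17.50

Timeline: | J1 0-9 | J2 9-15 | J3 15-23 | J4 23-25 | J5 25-33 | J6 33-38 |
Completion: J1=9  J2=15  J3=23  J4=25  J5=33  J6=38
Waiting times: J1=0, J2=9, J3=15, J4=23, J5=25, J6=33
Average waiting = (0+9+15+23+25+33) / 6 = 105/6 = 17.50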